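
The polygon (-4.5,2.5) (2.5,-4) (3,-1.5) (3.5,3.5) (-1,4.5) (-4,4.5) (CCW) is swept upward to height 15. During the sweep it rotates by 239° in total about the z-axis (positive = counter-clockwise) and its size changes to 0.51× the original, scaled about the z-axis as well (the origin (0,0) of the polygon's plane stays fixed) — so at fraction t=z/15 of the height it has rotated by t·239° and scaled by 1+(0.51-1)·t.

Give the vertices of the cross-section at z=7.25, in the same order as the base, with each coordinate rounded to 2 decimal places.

Cross-section at z=7.25: (-0.24,-3.92) (1.93,3.04) (0.05,2.56) (-3.56,1.26) (-2.77,-2.17) (-1.78,-4.23)

t = z/height = 7.25/15 = 0.483333
s = 1 + (scale-1)·z/height = 1 + (0.51-1)·7.25/15 = 0.763167
θ = twist·z/height = 239°·7.25/15 = 115.5167° = 2.016146 rad
cos θ = -0.430774, sin θ = 0.902460 (intermediates below are computed at full precision and shown rounded to 5 d.p.)
v1: (-4.5,2.5) → rotate → (-0.31767,-5.13800) → ×s → (-0.24243,-3.92115) → (-0.24,-3.92)
v2: (2.5,-4) → rotate → (2.53291,3.97924) → ×s → (1.93303,3.03683) → (1.93,3.04)
v3: (3,-1.5) → rotate → (0.06137,3.35354) → ×s → (0.04683,2.55931) → (0.05,2.56)
v4: (3.5,3.5) → rotate → (-4.66632,1.65090) → ×s → (-3.56118,1.25991) → (-3.56,1.26)
v5: (-1,4.5) → rotate → (-3.63030,-2.84094) → ×s → (-2.77052,-2.16811) → (-2.77,-2.17)
v6: (-4,4.5) → rotate → (-2.33798,-5.54832) → ×s → (-1.78427,-4.23429) → (-1.78,-4.23)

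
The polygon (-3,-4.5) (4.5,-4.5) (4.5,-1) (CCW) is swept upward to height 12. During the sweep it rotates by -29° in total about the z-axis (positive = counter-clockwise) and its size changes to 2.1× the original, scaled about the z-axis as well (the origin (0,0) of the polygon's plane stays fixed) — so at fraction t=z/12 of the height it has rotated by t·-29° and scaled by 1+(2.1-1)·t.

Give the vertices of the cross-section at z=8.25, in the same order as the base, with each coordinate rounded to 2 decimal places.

Cross-section at z=8.25: (-7.65,-5.63) (4.73,-10.12) (6.83,-4.35)

t = z/height = 8.25/12 = 0.6875
s = 1 + (scale-1)·z/height = 1 + (2.1-1)·8.25/12 = 1.756250
θ = twist·z/height = -29°·8.25/12 = -19.9375° = -0.347975 rad
cos θ = 0.940065, sin θ = -0.340995 (intermediates below are computed at full precision and shown rounded to 5 d.p.)
v1: (-3,-4.5) → rotate → (-4.35467,-3.20731) → ×s → (-7.64789,-5.63284) → (-7.65,-5.63)
v2: (4.5,-4.5) → rotate → (2.69582,-5.76477) → ×s → (4.73453,-10.12438) → (4.73,-10.12)
v3: (4.5,-1) → rotate → (3.88930,-2.47454) → ×s → (6.83058,-4.34591) → (6.83,-4.35)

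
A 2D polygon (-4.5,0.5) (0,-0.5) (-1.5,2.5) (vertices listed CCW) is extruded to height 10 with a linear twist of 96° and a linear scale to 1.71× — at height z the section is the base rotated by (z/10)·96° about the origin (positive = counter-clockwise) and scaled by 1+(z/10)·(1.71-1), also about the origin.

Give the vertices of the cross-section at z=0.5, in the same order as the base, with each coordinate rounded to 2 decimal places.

Cross-section at z=0.5: (-4.69,0.13) (0.04,-0.52) (-1.76,2.45)

t = z/height = 0.5/10 = 0.05
s = 1 + (scale-1)·z/height = 1 + (1.71-1)·0.5/10 = 1.035500
θ = twist·z/height = 96°·0.5/10 = 4.8000° = 0.083776 rad
cos θ = 0.996493, sin θ = 0.083678 (intermediates below are computed at full precision and shown rounded to 5 d.p.)
v1: (-4.5,0.5) → rotate → (-4.52606,0.12170) → ×s → (-4.68673,0.12602) → (-4.69,0.13)
v2: (0,-0.5) → rotate → (0.04184,-0.49825) → ×s → (0.04332,-0.51593) → (0.04,-0.52)
v3: (-1.5,2.5) → rotate → (-1.70393,2.36572) → ×s → (-1.76442,2.44970) → (-1.76,2.45)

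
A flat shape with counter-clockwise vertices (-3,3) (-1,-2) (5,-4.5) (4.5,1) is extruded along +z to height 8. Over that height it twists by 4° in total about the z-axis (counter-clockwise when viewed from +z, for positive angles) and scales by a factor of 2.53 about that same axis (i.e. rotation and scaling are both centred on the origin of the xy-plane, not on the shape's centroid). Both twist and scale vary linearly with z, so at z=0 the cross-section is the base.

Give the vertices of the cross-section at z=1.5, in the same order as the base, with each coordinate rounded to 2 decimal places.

t = z/height = 1.5/8 = 0.1875
s = 1 + (scale-1)·z/height = 1 + (2.53-1)·1.5/8 = 1.286875
θ = twist·z/height = 4°·1.5/8 = 0.7500° = 0.013090 rad
cos θ = 0.999914, sin θ = 0.013090 (intermediates below are computed at full precision and shown rounded to 5 d.p.)
v1: (-3,3) → rotate → (-3.03901,2.96047) → ×s → (-3.91083,3.80976) → (-3.91,3.81)
v2: (-1,-2) → rotate → (-0.97374,-2.01292) → ×s → (-1.25308,-2.59037) → (-1.25,-2.59)
v3: (5,-4.5) → rotate → (5.05847,-4.43417) → ×s → (6.50962,-5.70622) → (6.51,-5.71)
v4: (4.5,1) → rotate → (4.48652,1.05882) → ×s → (5.77360,1.36257) → (5.77,1.36)

Cross-section at z=1.5: (-3.91,3.81) (-1.25,-2.59) (6.51,-5.71) (5.77,1.36)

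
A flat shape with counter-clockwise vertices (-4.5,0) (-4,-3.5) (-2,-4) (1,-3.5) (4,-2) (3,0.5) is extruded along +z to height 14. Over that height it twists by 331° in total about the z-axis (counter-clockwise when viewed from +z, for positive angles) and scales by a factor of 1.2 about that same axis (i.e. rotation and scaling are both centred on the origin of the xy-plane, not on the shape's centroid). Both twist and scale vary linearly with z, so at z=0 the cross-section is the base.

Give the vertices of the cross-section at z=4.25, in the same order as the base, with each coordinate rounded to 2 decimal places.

Cross-section at z=4.25: (0.87,-4.69) (4.42,-3.50) (4.56,-1.31) (3.46,1.72) (1.31,4.56) (-1.10,3.03)

t = z/height = 4.25/14 = 0.303571
s = 1 + (scale-1)·z/height = 1 + (1.2-1)·4.25/14 = 1.060714
θ = twist·z/height = 331°·4.25/14 = 100.4821° = 1.753744 rad
cos θ = -0.181929, sin θ = 0.983312 (intermediates below are computed at full precision and shown rounded to 5 d.p.)
v1: (-4.5,0) → rotate → (0.81868,-4.42490) → ×s → (0.86839,-4.69356) → (0.87,-4.69)
v2: (-4,-3.5) → rotate → (4.16931,-3.29649) → ×s → (4.42244,-3.49664) → (4.42,-3.50)
v3: (-2,-4) → rotate → (4.29710,-1.23891) → ×s → (4.55800,-1.31413) → (4.56,-1.31)
v4: (1,-3.5) → rotate → (3.25966,1.62006) → ×s → (3.45757,1.71842) → (3.46,1.72)
v5: (4,-2) → rotate → (1.23891,4.29710) → ×s → (1.31413,4.55800) → (1.31,4.56)
v6: (3,0.5) → rotate → (-1.03744,2.85897) → ×s → (-1.10043,3.03255) → (-1.10,3.03)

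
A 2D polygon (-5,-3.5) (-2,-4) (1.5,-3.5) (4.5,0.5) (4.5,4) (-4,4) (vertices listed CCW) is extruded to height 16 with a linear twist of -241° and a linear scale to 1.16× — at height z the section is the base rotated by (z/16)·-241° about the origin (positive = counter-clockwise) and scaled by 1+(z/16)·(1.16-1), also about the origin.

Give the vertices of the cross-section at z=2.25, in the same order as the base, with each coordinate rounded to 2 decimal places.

Cross-section at z=2.25: (-6.24,-0.12) (-3.98,-2.25) (-0.72,-3.83) (4.10,-2.14) (6.10,0.83) (-1.11,5.68)

t = z/height = 2.25/16 = 0.140625
s = 1 + (scale-1)·z/height = 1 + (1.16-1)·2.25/16 = 1.022500
θ = twist·z/height = -241°·2.25/16 = -33.8906° = -0.591503 rad
cos θ = 0.830104, sin θ = -0.557609 (intermediates below are computed at full precision and shown rounded to 5 d.p.)
v1: (-5,-3.5) → rotate → (-6.10215,-0.11732) → ×s → (-6.23945,-0.11996) → (-6.24,-0.12)
v2: (-2,-4) → rotate → (-3.89064,-2.20520) → ×s → (-3.97818,-2.25481) → (-3.98,-2.25)
v3: (1.5,-3.5) → rotate → (-0.70648,-3.74178) → ×s → (-0.72237,-3.82597) → (-0.72,-3.83)
v4: (4.5,0.5) → rotate → (4.01427,-2.09419) → ×s → (4.10459,-2.14131) → (4.10,-2.14)
v5: (4.5,4) → rotate → (5.96590,0.81117) → ×s → (6.10014,0.82942) → (6.10,0.83)
v6: (-4,4) → rotate → (-1.08998,5.55085) → ×s → (-1.11450,5.67575) → (-1.11,5.68)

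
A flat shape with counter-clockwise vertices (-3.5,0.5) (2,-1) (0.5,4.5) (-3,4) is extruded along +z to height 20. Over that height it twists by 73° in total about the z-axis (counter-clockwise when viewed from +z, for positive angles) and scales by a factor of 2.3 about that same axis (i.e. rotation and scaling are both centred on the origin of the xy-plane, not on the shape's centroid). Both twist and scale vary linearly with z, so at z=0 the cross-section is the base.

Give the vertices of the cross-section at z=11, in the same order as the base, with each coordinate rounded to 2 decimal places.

Cross-section at z=11: (-5.14,-3.21) (3.73,0.90) (-4.32,6.45) (-8.36,1.93)

t = z/height = 11/20 = 0.55
s = 1 + (scale-1)·z/height = 1 + (2.3-1)·11/20 = 1.715000
θ = twist·z/height = 73°·11/20 = 40.1500° = 0.700750 rad
cos θ = 0.764359, sin θ = 0.644791 (intermediates below are computed at full precision and shown rounded to 5 d.p.)
v1: (-3.5,0.5) → rotate → (-2.99765,-1.87459) → ×s → (-5.14097,-3.21492) → (-5.14,-3.21)
v2: (2,-1) → rotate → (2.17351,0.52522) → ×s → (3.72757,0.90076) → (3.73,0.90)
v3: (0.5,4.5) → rotate → (-2.51938,3.76201) → ×s → (-4.32074,6.45185) → (-4.32,6.45)
v4: (-3,4) → rotate → (-4.87224,1.12306) → ×s → (-8.35589,1.92605) → (-8.36,1.93)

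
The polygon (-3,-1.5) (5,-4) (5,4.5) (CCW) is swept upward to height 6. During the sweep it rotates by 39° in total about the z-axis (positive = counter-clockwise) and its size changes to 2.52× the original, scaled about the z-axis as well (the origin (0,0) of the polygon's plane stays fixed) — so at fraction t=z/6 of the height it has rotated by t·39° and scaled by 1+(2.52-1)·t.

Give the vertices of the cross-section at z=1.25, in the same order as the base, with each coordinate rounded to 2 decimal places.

t = z/height = 1.25/6 = 0.208333
s = 1 + (scale-1)·z/height = 1 + (2.52-1)·1.25/6 = 1.316667
θ = twist·z/height = 39°·1.25/6 = 8.1250° = 0.141808 rad
cos θ = 0.989962, sin θ = 0.141333 (intermediates below are computed at full precision and shown rounded to 5 d.p.)
v1: (-3,-1.5) → rotate → (-2.75789,-1.90894) → ×s → (-3.63122,-2.51344) → (-3.63,-2.51)
v2: (5,-4) → rotate → (5.51514,-3.25318) → ×s → (7.26161,-4.28336) → (7.26,-4.28)
v3: (5,4.5) → rotate → (4.31381,5.16150) → ×s → (5.67985,6.79597) → (5.68,6.80)

Cross-section at z=1.25: (-3.63,-2.51) (7.26,-4.28) (5.68,6.80)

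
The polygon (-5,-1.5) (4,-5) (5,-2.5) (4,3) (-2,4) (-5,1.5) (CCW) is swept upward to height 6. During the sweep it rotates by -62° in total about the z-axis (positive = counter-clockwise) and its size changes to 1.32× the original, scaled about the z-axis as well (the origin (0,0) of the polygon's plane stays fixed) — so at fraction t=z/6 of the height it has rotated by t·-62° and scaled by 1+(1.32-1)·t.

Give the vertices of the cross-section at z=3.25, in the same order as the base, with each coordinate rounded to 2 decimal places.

Cross-section at z=3.25: (-5.86,1.78) (0.66,-7.48) (3.26,-5.69) (5.86,0.34) (0.64,5.21) (-3.91,4.71)

t = z/height = 3.25/6 = 0.541667
s = 1 + (scale-1)·z/height = 1 + (1.32-1)·3.25/6 = 1.173333
θ = twist·z/height = -62°·3.25/6 = -33.5833° = -0.586140 rad
cos θ = 0.833082, sin θ = -0.553149 (intermediates below are computed at full precision and shown rounded to 5 d.p.)
v1: (-5,-1.5) → rotate → (-4.99513,1.51612) → ×s → (-5.86096,1.77892) → (-5.86,1.78)
v2: (4,-5) → rotate → (0.56658,-6.37801) → ×s → (0.66479,-7.48353) → (0.66,-7.48)
v3: (5,-2.5) → rotate → (2.78254,-4.84845) → ×s → (3.26484,-5.68885) → (3.26,-5.69)
v4: (4,3) → rotate → (4.99178,0.28665) → ×s → (5.85702,0.33634) → (5.86,0.34)
v5: (-2,4) → rotate → (0.54643,4.43863) → ×s → (0.64115,5.20799) → (0.64,5.21)
v6: (-5,1.5) → rotate → (-3.33569,4.01537) → ×s → (-3.91387,4.71137) → (-3.91,4.71)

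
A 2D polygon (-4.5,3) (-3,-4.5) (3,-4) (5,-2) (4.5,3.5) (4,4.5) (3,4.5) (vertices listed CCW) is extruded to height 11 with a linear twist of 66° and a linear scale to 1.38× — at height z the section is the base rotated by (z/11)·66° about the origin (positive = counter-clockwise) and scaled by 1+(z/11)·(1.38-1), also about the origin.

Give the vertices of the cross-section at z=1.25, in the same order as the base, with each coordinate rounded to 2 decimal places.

t = z/height = 1.25/11 = 0.113636
s = 1 + (scale-1)·z/height = 1 + (1.38-1)·1.25/11 = 1.043182
θ = twist·z/height = 66°·1.25/11 = 7.5000° = 0.130900 rad
cos θ = 0.991445, sin θ = 0.130526 (intermediates below are computed at full precision and shown rounded to 5 d.p.)
v1: (-4.5,3) → rotate → (-4.85308,2.38697) → ×s → (-5.06265,2.49004) → (-5.06,2.49)
v2: (-3,-4.5) → rotate → (-2.38697,-4.85308) → ×s → (-2.49004,-5.06265) → (-2.49,-5.06)
v3: (3,-4) → rotate → (3.49644,-3.57420) → ×s → (3.64742,-3.72854) → (3.65,-3.73)
v4: (5,-2) → rotate → (5.21828,-1.33026) → ×s → (5.44361,-1.38770) → (5.44,-1.39)
v5: (4.5,3.5) → rotate → (4.00466,4.05742) → ×s → (4.17759,4.23263) → (4.18,4.23)
v6: (4,4.5) → rotate → (3.37841,4.98361) → ×s → (3.52430,5.19881) → (3.52,5.20)
v7: (3,4.5) → rotate → (2.38697,4.85308) → ×s → (2.49004,5.06265) → (2.49,5.06)

Cross-section at z=1.25: (-5.06,2.49) (-2.49,-5.06) (3.65,-3.73) (5.44,-1.39) (4.18,4.23) (3.52,5.20) (2.49,5.06)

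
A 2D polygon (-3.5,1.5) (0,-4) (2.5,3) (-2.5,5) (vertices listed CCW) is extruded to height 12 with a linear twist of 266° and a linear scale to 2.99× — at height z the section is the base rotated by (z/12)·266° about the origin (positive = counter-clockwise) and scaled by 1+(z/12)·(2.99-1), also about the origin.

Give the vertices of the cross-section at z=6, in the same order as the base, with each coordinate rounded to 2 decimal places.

t = z/height = 6/12 = 0.5
s = 1 + (scale-1)·z/height = 1 + (2.99-1)·6/12 = 1.995000
θ = twist·z/height = 266°·6/12 = 133.0000° = 2.321288 rad
cos θ = -0.681998, sin θ = 0.731354 (intermediates below are computed at full precision and shown rounded to 5 d.p.)
v1: (-3.5,1.5) → rotate → (1.28996,-3.58274) → ×s → (2.57348,-7.14756) → (2.57,-7.15)
v2: (0,-4) → rotate → (2.92541,2.72799) → ×s → (5.83620,5.44235) → (5.84,5.44)
v3: (2.5,3) → rotate → (-3.89906,-0.21761) → ×s → (-7.77862,-0.43413) → (-7.78,-0.43)
v4: (-2.5,5) → rotate → (-1.95177,-5.23838) → ×s → (-3.89379,-10.45056) → (-3.89,-10.45)

Cross-section at z=6: (2.57,-7.15) (5.84,5.44) (-7.78,-0.43) (-3.89,-10.45)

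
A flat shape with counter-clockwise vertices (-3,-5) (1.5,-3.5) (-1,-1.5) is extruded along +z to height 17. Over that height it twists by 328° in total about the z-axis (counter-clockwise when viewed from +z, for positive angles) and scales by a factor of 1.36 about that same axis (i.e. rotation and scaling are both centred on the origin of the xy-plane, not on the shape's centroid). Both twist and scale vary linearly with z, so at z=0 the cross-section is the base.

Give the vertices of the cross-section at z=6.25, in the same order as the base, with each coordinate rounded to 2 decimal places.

Cross-section at z=6.25: (6.60,-0.04) (2.55,3.48) (2.04,-0.11)

t = z/height = 6.25/17 = 0.367647
s = 1 + (scale-1)·z/height = 1 + (1.36-1)·6.25/17 = 1.132353
θ = twist·z/height = 328°·6.25/17 = 120.5882° = 2.104662 rad
cos θ = -0.508865, sin θ = 0.860847 (intermediates below are computed at full precision and shown rounded to 5 d.p.)
v1: (-3,-5) → rotate → (5.83083,-0.03822) → ×s → (6.60255,-0.04327) → (6.60,-0.04)
v2: (1.5,-3.5) → rotate → (2.24967,3.07230) → ×s → (2.54742,3.47892) → (2.55,3.48)
v3: (-1,-1.5) → rotate → (1.80013,-0.09755) → ×s → (2.03839,-0.11046) → (2.04,-0.11)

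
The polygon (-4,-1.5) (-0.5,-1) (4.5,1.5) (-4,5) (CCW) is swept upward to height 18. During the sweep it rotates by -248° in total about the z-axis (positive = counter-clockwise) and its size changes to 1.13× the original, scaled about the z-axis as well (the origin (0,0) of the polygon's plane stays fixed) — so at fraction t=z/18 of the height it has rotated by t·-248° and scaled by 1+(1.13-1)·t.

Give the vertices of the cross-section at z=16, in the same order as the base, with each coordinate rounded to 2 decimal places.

Cross-section at z=16: (4.48,-1.62) (1.15,0.49) (-4.91,1.98) (-0.22,-7.14)

t = z/height = 16/18 = 0.888889
s = 1 + (scale-1)·z/height = 1 + (1.13-1)·16/18 = 1.115556
θ = twist·z/height = -248°·16/18 = -220.4444° = -3.847481 rad
cos θ = -0.761035, sin θ = 0.648710 (intermediates below are computed at full precision and shown rounded to 5 d.p.)
v1: (-4,-1.5) → rotate → (4.01721,-1.45329) → ×s → (4.48142,-1.62122) → (4.48,-1.62)
v2: (-0.5,-1) → rotate → (1.02923,0.43668) → ×s → (1.14816,0.48714) → (1.15,0.49)
v3: (4.5,1.5) → rotate → (-4.39772,1.77764) → ×s → (-4.90591,1.98306) → (-4.91,1.98)
v4: (-4,5) → rotate → (-0.19941,-6.40002) → ×s → (-0.22245,-7.13958) → (-0.22,-7.14)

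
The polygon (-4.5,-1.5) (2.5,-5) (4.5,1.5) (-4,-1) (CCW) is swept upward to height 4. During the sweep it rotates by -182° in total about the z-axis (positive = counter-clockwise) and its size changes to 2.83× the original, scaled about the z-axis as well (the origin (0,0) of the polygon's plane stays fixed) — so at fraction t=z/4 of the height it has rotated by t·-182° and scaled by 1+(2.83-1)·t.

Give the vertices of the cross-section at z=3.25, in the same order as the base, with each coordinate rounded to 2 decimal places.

t = z/height = 3.25/4 = 0.8125
s = 1 + (scale-1)·z/height = 1 + (2.83-1)·3.25/4 = 2.486875
θ = twist·z/height = -182°·3.25/4 = -147.8750° = -2.580906 rad
cos θ = -0.846890, sin θ = -0.531768 (intermediates below are computed at full precision and shown rounded to 5 d.p.)
v1: (-4.5,-1.5) → rotate → (3.01335,3.66329) → ×s → (7.49383,9.11015) → (7.49,9.11)
v2: (2.5,-5) → rotate → (-4.77607,2.90503) → ×s → (-11.87748,7.22445) → (-11.88,7.22)
v3: (4.5,1.5) → rotate → (-3.01335,-3.66329) → ×s → (-7.49383,-9.11015) → (-7.49,-9.11)
v4: (-4,-1) → rotate → (2.85579,2.97396) → ×s → (7.10200,7.39587) → (7.10,7.40)

Cross-section at z=3.25: (7.49,9.11) (-11.88,7.22) (-7.49,-9.11) (7.10,7.40)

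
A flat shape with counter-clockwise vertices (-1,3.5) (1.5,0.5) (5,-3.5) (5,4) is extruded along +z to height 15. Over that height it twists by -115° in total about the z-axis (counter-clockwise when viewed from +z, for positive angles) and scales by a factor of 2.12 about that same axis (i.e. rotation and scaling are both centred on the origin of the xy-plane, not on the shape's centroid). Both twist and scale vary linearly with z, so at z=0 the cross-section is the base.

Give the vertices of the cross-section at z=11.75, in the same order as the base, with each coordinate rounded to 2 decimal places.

t = z/height = 11.75/15 = 0.783333
s = 1 + (scale-1)·z/height = 1 + (2.12-1)·11.75/15 = 1.877333
θ = twist·z/height = -115°·11.75/15 = -90.0833° = -1.572251 rad
cos θ = -0.001454, sin θ = -0.999999 (intermediates below are computed at full precision and shown rounded to 5 d.p.)
v1: (-1,3.5) → rotate → (3.50145,0.99491) → ×s → (6.57339,1.86777) → (6.57,1.87)
v2: (1.5,0.5) → rotate → (0.49782,-1.50073) → ×s → (0.93457,-2.81736) → (0.93,-2.82)
v3: (5,-3.5) → rotate → (-3.50727,-4.99490) → ×s → (-6.58431,-9.37710) → (-6.58,-9.38)
v4: (5,4) → rotate → (3.99272,-5.00581) → ×s → (7.49567,-9.39758) → (7.50,-9.40)

Cross-section at z=11.75: (6.57,1.87) (0.93,-2.82) (-6.58,-9.38) (7.50,-9.40)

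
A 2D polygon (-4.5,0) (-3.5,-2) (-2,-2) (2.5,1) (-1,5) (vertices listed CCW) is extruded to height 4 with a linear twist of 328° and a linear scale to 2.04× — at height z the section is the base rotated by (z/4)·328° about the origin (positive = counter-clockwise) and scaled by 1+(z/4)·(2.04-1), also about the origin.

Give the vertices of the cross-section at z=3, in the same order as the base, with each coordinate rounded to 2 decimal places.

Cross-section at z=3: (3.26,7.32) (-0.72,7.14) (-1.80,4.70) (-0.18,-4.79) (8.85,-1.99)

t = z/height = 3/4 = 0.75
s = 1 + (scale-1)·z/height = 1 + (2.04-1)·3/4 = 1.780000
θ = twist·z/height = 328°·3/4 = 246.0000° = 4.293510 rad
cos θ = -0.406737, sin θ = -0.913545 (intermediates below are computed at full precision and shown rounded to 5 d.p.)
v1: (-4.5,0) → rotate → (1.83031,4.11095) → ×s → (3.25796,7.31750) → (3.26,7.32)
v2: (-3.5,-2) → rotate → (-0.40351,4.01088) → ×s → (-0.71825,7.13937) → (-0.72,7.14)
v3: (-2,-2) → rotate → (-1.01362,2.64056) → ×s → (-1.80424,4.70020) → (-1.80,4.70)
v4: (2.5,1) → rotate → (-0.10330,-2.69060) → ×s → (-0.18387,-4.78927) → (-0.18,-4.79)
v5: (-1,5) → rotate → (4.97446,-1.12014) → ×s → (8.85455,-1.99385) → (8.85,-1.99)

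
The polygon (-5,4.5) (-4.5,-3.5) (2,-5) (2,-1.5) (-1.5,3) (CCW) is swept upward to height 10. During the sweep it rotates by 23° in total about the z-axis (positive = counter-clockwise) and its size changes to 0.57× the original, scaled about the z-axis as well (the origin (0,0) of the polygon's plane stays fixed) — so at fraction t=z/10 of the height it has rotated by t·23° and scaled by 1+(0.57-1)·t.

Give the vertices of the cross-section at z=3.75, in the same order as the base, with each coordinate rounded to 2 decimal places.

Cross-section at z=3.75: (-4.71,3.10) (-3.29,-3.47) (2.29,-3.89) (1.85,-0.99) (-1.62,2.30)

t = z/height = 3.75/10 = 0.375
s = 1 + (scale-1)·z/height = 1 + (0.57-1)·3.75/10 = 0.838750
θ = twist·z/height = 23°·3.75/10 = 8.6250° = 0.150535 rad
cos θ = 0.988691, sin θ = 0.149967 (intermediates below are computed at full precision and shown rounded to 5 d.p.)
v1: (-5,4.5) → rotate → (-5.61831,3.69928) → ×s → (-4.71235,3.10277) → (-4.71,3.10)
v2: (-4.5,-3.5) → rotate → (-3.92423,-4.13527) → ×s → (-3.29144,-3.46846) → (-3.29,-3.47)
v3: (2,-5) → rotate → (2.72722,-4.64352) → ×s → (2.28745,-3.89475) → (2.29,-3.89)
v4: (2,-1.5) → rotate → (2.20233,-1.18310) → ×s → (1.84721,-0.99233) → (1.85,-0.99)
v5: (-1.5,3) → rotate → (-1.93294,2.74112) → ×s → (-1.62125,2.29912) → (-1.62,2.30)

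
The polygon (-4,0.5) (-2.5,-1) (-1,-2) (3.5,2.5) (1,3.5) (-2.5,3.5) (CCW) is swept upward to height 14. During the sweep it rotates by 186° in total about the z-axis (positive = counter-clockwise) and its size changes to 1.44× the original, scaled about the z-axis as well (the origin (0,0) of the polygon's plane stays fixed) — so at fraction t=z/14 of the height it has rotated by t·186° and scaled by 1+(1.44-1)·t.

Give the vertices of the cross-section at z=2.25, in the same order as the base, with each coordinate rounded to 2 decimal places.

t = z/height = 2.25/14 = 0.160714
s = 1 + (scale-1)·z/height = 1 + (1.44-1)·2.25/14 = 1.070714
θ = twist·z/height = 186°·2.25/14 = 29.8929° = 0.521729 rad
cos θ = 0.866959, sin θ = 0.498380 (intermediates below are computed at full precision and shown rounded to 5 d.p.)
v1: (-4,0.5) → rotate → (-3.71703,-1.56004) → ×s → (-3.97987,-1.67036) → (-3.98,-1.67)
v2: (-2.5,-1) → rotate → (-1.66902,-2.11291) → ×s → (-1.78704,-2.26232) → (-1.79,-2.26)
v3: (-1,-2) → rotate → (0.12980,-2.23230) → ×s → (0.13898,-2.39015) → (0.14,-2.39)
v4: (3.5,2.5) → rotate → (1.78841,3.91173) → ×s → (1.91487,4.18834) → (1.91,4.19)
v5: (1,3.5) → rotate → (-0.87737,3.53274) → ×s → (-0.93941,3.78255) → (-0.94,3.78)
v6: (-2.5,3.5) → rotate → (-3.91173,1.78841) → ×s → (-4.18834,1.91487) → (-4.19,1.91)

Cross-section at z=2.25: (-3.98,-1.67) (-1.79,-2.26) (0.14,-2.39) (1.91,4.19) (-0.94,3.78) (-4.19,1.91)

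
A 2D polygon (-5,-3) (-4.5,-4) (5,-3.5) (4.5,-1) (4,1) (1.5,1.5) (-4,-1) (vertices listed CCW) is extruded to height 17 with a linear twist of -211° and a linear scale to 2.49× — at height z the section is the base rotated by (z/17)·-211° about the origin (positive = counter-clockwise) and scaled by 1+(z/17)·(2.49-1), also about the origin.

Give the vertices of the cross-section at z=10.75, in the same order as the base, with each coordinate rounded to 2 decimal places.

Cross-section at z=10.75: (2.44,11.06) (0.37,11.69) (-11.61,-2.38) (-7.42,-5.01) (-3.93,-6.98) (0.11,-4.12) (3.93,6.98)

t = z/height = 10.75/17 = 0.632353
s = 1 + (scale-1)·z/height = 1 + (2.49-1)·10.75/17 = 1.942206
θ = twist·z/height = -211°·10.75/17 = -133.4265° = -2.328731 rad
cos θ = -0.687423, sin θ = -0.726257 (intermediates below are computed at full precision and shown rounded to 5 d.p.)
v1: (-5,-3) → rotate → (1.25834,5.69356) → ×s → (2.44396,11.05806) → (2.44,11.06)
v2: (-4.5,-4) → rotate → (0.18838,6.01785) → ×s → (0.36586,11.68790) → (0.37,11.69)
v3: (5,-3.5) → rotate → (-5.97902,-1.22530) → ×s → (-11.61248,-2.37979) → (-11.61,-2.38)
v4: (4.5,-1) → rotate → (-3.81966,-2.58073) → ×s → (-7.41857,-5.01232) → (-7.42,-5.01)
v5: (4,1) → rotate → (-2.02344,-3.59245) → ×s → (-3.92993,-6.97728) → (-3.93,-6.98)
v6: (1.5,1.5) → rotate → (0.05825,-2.12052) → ×s → (0.11314,-4.11849) → (0.11,-4.12)
v7: (-4,-1) → rotate → (2.02344,3.59245) → ×s → (3.92993,6.97728) → (3.93,6.98)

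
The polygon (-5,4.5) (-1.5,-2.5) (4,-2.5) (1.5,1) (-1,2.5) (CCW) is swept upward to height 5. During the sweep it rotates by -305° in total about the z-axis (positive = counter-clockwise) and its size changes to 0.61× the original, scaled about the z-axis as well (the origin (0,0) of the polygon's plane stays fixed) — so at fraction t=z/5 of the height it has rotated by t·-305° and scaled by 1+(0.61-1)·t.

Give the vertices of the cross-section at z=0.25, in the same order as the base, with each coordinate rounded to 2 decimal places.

t = z/height = 0.25/5 = 0.05
s = 1 + (scale-1)·z/height = 1 + (0.61-1)·0.25/5 = 0.980500
θ = twist·z/height = -305°·0.25/5 = -15.2500° = -0.266163 rad
cos θ = 0.964787, sin θ = -0.263031 (intermediates below are computed at full precision and shown rounded to 5 d.p.)
v1: (-5,4.5) → rotate → (-3.64030,5.65670) → ×s → (-3.56931,5.54639) → (-3.57,5.55)
v2: (-1.5,-2.5) → rotate → (-2.10476,-2.01742) → ×s → (-2.06372,-1.97808) → (-2.06,-1.98)
v3: (4,-2.5) → rotate → (3.20157,-3.46409) → ×s → (3.13914,-3.39654) → (3.14,-3.40)
v4: (1.5,1) → rotate → (1.71021,0.57024) → ×s → (1.67686,0.55912) → (1.68,0.56)
v5: (-1,2.5) → rotate → (-0.30721,2.67500) → ×s → (-0.30122,2.62284) → (-0.30,2.62)

Cross-section at z=0.25: (-3.57,5.55) (-2.06,-1.98) (3.14,-3.40) (1.68,0.56) (-0.30,2.62)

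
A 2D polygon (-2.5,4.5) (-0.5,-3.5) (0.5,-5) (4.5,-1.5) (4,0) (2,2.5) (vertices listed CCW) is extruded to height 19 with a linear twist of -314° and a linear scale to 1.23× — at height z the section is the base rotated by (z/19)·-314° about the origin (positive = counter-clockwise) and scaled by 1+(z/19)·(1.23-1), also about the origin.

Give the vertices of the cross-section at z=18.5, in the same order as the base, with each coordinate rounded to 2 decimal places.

t = z/height = 18.5/19 = 0.973684
s = 1 + (scale-1)·z/height = 1 + (1.23-1)·18.5/19 = 1.223947
θ = twist·z/height = -314°·18.5/19 = -305.7368° = -5.336115 rad
cos θ = 0.584063, sin θ = 0.811708 (intermediates below are computed at full precision and shown rounded to 5 d.p.)
v1: (-2.5,4.5) → rotate → (-5.11284,0.59901) → ×s → (-6.25785,0.73316) → (-6.26,0.73)
v2: (-0.5,-3.5) → rotate → (2.54895,-2.45008) → ×s → (3.11978,-2.99876) → (3.12,-3.00)
v3: (0.5,-5) → rotate → (4.35057,-2.51446) → ×s → (5.32487,-3.07757) → (5.32,-3.08)
v4: (4.5,-1.5) → rotate → (3.84585,2.77659) → ×s → (4.70711,3.39840) → (4.71,3.40)
v5: (4,0) → rotate → (2.33625,3.24683) → ×s → (2.85945,3.97395) → (2.86,3.97)
v6: (2,2.5) → rotate → (-0.86114,3.08357) → ×s → (-1.05399,3.77413) → (-1.05,3.77)

Cross-section at z=18.5: (-6.26,0.73) (3.12,-3.00) (5.32,-3.08) (4.71,3.40) (2.86,3.97) (-1.05,3.77)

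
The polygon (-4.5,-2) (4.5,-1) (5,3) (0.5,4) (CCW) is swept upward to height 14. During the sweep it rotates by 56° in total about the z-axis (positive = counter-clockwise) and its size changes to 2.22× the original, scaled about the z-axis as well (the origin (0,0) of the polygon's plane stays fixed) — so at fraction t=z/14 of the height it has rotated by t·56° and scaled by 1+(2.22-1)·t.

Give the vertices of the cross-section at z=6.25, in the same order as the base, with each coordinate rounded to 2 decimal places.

t = z/height = 6.25/14 = 0.446429
s = 1 + (scale-1)·z/height = 1 + (2.22-1)·6.25/14 = 1.544643
θ = twist·z/height = 56°·6.25/14 = 25.0000° = 0.436332 rad
cos θ = 0.906308, sin θ = 0.422618 (intermediates below are computed at full precision and shown rounded to 5 d.p.)
v1: (-4.5,-2) → rotate → (-3.23315,-3.71440) → ×s → (-4.99406,-5.73742) → (-4.99,-5.74)
v2: (4.5,-1) → rotate → (4.50100,0.99547) → ×s → (6.95244,1.53765) → (6.95,1.54)
v3: (5,3) → rotate → (3.26368,4.83201) → ×s → (5.04123,7.46374) → (5.04,7.46)
v4: (0.5,4) → rotate → (-1.23732,3.83654) → ×s → (-1.91122,5.92608) → (-1.91,5.93)

Cross-section at z=6.25: (-4.99,-5.74) (6.95,1.54) (5.04,7.46) (-1.91,5.93)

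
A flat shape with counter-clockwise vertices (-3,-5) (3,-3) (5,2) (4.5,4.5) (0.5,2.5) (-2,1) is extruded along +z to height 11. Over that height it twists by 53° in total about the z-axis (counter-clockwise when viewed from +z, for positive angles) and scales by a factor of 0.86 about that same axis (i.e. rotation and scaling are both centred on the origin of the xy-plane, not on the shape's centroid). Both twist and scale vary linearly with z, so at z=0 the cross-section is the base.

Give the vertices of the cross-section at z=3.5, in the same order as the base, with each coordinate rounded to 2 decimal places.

t = z/height = 3.5/11 = 0.318182
s = 1 + (scale-1)·z/height = 1 + (0.86-1)·3.5/11 = 0.955455
θ = twist·z/height = 53°·3.5/11 = 16.8636° = 0.294326 rad
cos θ = 0.956998, sin θ = 0.290095 (intermediates below are computed at full precision and shown rounded to 5 d.p.)
v1: (-3,-5) → rotate → (-1.42052,-5.65527) → ×s → (-1.35724,-5.40336) → (-1.36,-5.40)
v2: (3,-3) → rotate → (3.74128,-2.00071) → ×s → (3.57462,-1.91159) → (3.57,-1.91)
v3: (5,2) → rotate → (4.20480,3.36447) → ×s → (4.01749,3.21460) → (4.02,3.21)
v4: (4.5,4.5) → rotate → (3.00106,5.61192) → ×s → (2.86738,5.36193) → (2.87,5.36)
v5: (0.5,2.5) → rotate → (-0.24674,2.53754) → ×s → (-0.23575,2.42451) → (-0.24,2.42)
v6: (-2,1) → rotate → (-2.20409,0.37681) → ×s → (-2.10591,0.36002) → (-2.11,0.36)

Cross-section at z=3.5: (-1.36,-5.40) (3.57,-1.91) (4.02,3.21) (2.87,5.36) (-0.24,2.42) (-2.11,0.36)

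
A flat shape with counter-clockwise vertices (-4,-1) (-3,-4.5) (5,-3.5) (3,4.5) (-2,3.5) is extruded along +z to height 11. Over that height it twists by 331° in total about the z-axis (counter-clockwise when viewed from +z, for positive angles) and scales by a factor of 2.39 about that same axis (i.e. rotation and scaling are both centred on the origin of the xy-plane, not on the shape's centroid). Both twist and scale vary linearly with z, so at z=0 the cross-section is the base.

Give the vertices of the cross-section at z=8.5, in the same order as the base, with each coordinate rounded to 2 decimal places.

Cross-section at z=8.5: (0.03,8.55) (-7.52,8.33) (-9.59,-8.27) (7.52,-8.33) (8.06,2.24)

t = z/height = 8.5/11 = 0.772727
s = 1 + (scale-1)·z/height = 1 + (2.39-1)·8.5/11 = 2.074091
θ = twist·z/height = 331°·8.5/11 = 255.7727° = 4.464076 rad
cos θ = -0.245769, sin θ = -0.969328 (intermediates below are computed at full precision and shown rounded to 5 d.p.)
v1: (-4,-1) → rotate → (0.01375,4.12308) → ×s → (0.02851,8.55165) → (0.03,8.55)
v2: (-3,-4.5) → rotate → (-3.62467,4.01395) → ×s → (-7.51790,8.32529) → (-7.52,8.33)
v3: (5,-3.5) → rotate → (-4.62149,-3.98645) → ×s → (-9.58540,-8.26826) → (-9.59,-8.27)
v4: (3,4.5) → rotate → (3.62467,-4.01395) → ×s → (7.51790,-8.32529) → (7.52,-8.33)
v5: (-2,3.5) → rotate → (3.88419,1.07847) → ×s → (8.05616,2.23684) → (8.06,2.24)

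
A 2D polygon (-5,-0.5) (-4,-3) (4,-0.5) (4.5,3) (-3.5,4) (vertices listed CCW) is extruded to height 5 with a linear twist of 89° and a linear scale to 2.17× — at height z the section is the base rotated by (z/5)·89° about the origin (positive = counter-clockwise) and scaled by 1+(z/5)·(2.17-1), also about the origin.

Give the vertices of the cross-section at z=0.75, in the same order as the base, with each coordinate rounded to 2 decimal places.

Cross-section at z=0.75: (-5.58,-1.93) (-3.76,-4.52) (4.71,0.51) (4.33,4.65) (-5.09,3.62)

t = z/height = 0.75/5 = 0.15
s = 1 + (scale-1)·z/height = 1 + (2.17-1)·0.75/5 = 1.175500
θ = twist·z/height = 89°·0.75/5 = 13.3500° = 0.233001 rad
cos θ = 0.972978, sin θ = 0.230899 (intermediates below are computed at full precision and shown rounded to 5 d.p.)
v1: (-5,-0.5) → rotate → (-4.74944,-1.64098) → ×s → (-5.58297,-1.92898) → (-5.58,-1.93)
v2: (-4,-3) → rotate → (-3.19921,-3.84253) → ×s → (-3.76068,-4.51689) → (-3.76,-4.52)
v3: (4,-0.5) → rotate → (4.00736,0.43711) → ×s → (4.71065,0.51382) → (4.71,0.51)
v4: (4.5,3) → rotate → (3.68570,3.95798) → ×s → (4.33254,4.65260) → (4.33,4.65)
v5: (-3.5,4) → rotate → (-4.32902,3.08376) → ×s → (-5.08876,3.62497) → (-5.09,3.62)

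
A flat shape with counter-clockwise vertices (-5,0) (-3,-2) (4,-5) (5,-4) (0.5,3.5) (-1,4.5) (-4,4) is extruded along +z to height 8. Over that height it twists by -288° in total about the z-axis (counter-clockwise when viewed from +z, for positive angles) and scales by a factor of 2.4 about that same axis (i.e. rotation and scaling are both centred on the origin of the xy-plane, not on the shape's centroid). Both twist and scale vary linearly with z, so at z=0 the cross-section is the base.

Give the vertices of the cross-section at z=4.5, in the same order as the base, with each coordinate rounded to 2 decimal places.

Cross-section at z=4.5: (8.50,2.76) (4.00,5.06) (-9.56,6.29) (-10.71,4.04) (1.08,-6.23) (4.19,-7.10) (9.01,-4.59)

t = z/height = 4.5/8 = 0.5625
s = 1 + (scale-1)·z/height = 1 + (2.4-1)·4.5/8 = 1.787500
θ = twist·z/height = -288°·4.5/8 = -162.0000° = -2.827433 rad
cos θ = -0.951057, sin θ = -0.309017 (intermediates below are computed at full precision and shown rounded to 5 d.p.)
v1: (-5,0) → rotate → (4.75528,1.54508) → ×s → (8.50007,2.76184) → (8.50,2.76)
v2: (-3,-2) → rotate → (2.23514,2.82916) → ×s → (3.99530,5.05713) → (4.00,5.06)
v3: (4,-5) → rotate → (-5.34931,3.51921) → ×s → (-9.56189,6.29060) → (-9.56,6.29)
v4: (5,-4) → rotate → (-5.99135,2.25914) → ×s → (-10.70954,4.03821) → (-10.71,4.04)
v5: (0.5,3.5) → rotate → (0.60603,-3.48321) → ×s → (1.08328,-6.22623) → (1.08,-6.23)
v6: (-1,4.5) → rotate → (2.34163,-3.97074) → ×s → (4.18567,-7.09769) → (4.19,-7.10)
v7: (-4,4) → rotate → (5.04029,-2.56816) → ×s → (9.00953,-4.59058) → (9.01,-4.59)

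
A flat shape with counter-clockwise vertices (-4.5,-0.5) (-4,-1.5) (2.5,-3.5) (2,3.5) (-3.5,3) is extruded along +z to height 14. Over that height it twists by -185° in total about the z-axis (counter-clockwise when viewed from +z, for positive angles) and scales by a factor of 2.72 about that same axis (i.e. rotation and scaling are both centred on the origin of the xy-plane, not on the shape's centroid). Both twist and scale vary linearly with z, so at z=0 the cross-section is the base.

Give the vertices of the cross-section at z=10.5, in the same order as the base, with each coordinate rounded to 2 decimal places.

Cross-section at z=10.5: (6.99,7.66) (4.62,8.62) (-9.59,2.25) (1.84,-9.05) (10.56,0.12)

t = z/height = 10.5/14 = 0.75
s = 1 + (scale-1)·z/height = 1 + (2.72-1)·10.5/14 = 2.290000
θ = twist·z/height = -185°·10.5/14 = -138.7500° = -2.421644 rad
cos θ = -0.751840, sin θ = -0.659346 (intermediates below are computed at full precision and shown rounded to 5 d.p.)
v1: (-4.5,-0.5) → rotate → (3.05361,3.34298) → ×s → (6.99276,7.65542) → (6.99,7.66)
v2: (-4,-1.5) → rotate → (2.01834,3.76514) → ×s → (4.62200,8.62218) → (4.62,8.62)
v3: (2.5,-3.5) → rotate → (-4.18731,0.98307) → ×s → (-9.58894,2.25124) → (-9.59,2.25)
v4: (2,3.5) → rotate → (0.80403,-3.95013) → ×s → (1.84123,-9.04580) → (1.84,-9.05)
v5: (-3.5,3) → rotate → (4.60948,0.05219) → ×s → (10.55570,0.11952) → (10.56,0.12)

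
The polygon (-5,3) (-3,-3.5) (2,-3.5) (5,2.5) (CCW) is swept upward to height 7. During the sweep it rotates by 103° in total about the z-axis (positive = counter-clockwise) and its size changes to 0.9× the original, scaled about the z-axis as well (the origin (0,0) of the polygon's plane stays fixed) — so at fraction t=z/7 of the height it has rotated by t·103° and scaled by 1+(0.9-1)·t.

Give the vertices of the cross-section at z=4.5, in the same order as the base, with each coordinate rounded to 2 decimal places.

Cross-section at z=4.5: (-4.46,-3.15) (1.86,-3.89) (3.75,0.39) (-0.25,5.22)

t = z/height = 4.5/7 = 0.642857
s = 1 + (scale-1)·z/height = 1 + (0.9-1)·4.5/7 = 0.935714
θ = twist·z/height = 103°·4.5/7 = 66.2143° = 1.155657 rad
cos θ = 0.403317, sin θ = 0.915060 (intermediates below are computed at full precision and shown rounded to 5 d.p.)
v1: (-5,3) → rotate → (-4.76177,-3.36535) → ×s → (-4.45565,-3.14901) → (-4.46,-3.15)
v2: (-3,-3.5) → rotate → (1.99276,-4.15679) → ×s → (1.86465,-3.88957) → (1.86,-3.89)
v3: (2,-3.5) → rotate → (4.00935,0.41851) → ×s → (3.75160,0.39161) → (3.75,0.39)
v4: (5,2.5) → rotate → (-0.27106,5.58359) → ×s → (-0.25364,5.22465) → (-0.25,5.22)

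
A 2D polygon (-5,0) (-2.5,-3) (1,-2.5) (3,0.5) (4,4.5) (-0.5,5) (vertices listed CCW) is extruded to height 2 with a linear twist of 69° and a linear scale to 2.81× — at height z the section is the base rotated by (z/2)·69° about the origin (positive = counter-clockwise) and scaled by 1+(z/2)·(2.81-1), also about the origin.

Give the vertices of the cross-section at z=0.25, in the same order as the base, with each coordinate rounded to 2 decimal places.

Cross-section at z=0.25: (-6.06,-0.92) (-2.48,-4.10) (1.67,-2.85) (3.55,1.16) (4.02,6.19) (-1.53,5.97)

t = z/height = 0.25/2 = 0.125
s = 1 + (scale-1)·z/height = 1 + (2.81-1)·0.25/2 = 1.226250
θ = twist·z/height = 69°·0.25/2 = 8.6250° = 0.150535 rad
cos θ = 0.988691, sin θ = 0.149967 (intermediates below are computed at full precision and shown rounded to 5 d.p.)
v1: (-5,0) → rotate → (-4.94346,-0.74983) → ×s → (-6.06191,-0.91948) → (-6.06,-0.92)
v2: (-2.5,-3) → rotate → (-2.02183,-3.34099) → ×s → (-2.47927,-4.09689) → (-2.48,-4.10)
v3: (1,-2.5) → rotate → (1.36361,-2.32176) → ×s → (1.67212,-2.84706) → (1.67,-2.85)
v4: (3,0.5) → rotate → (2.89109,0.94425) → ×s → (3.54520,1.15788) → (3.55,1.16)
v5: (4,4.5) → rotate → (3.27991,5.04898) → ×s → (4.02199,6.19131) → (4.02,6.19)
v6: (-0.5,5) → rotate → (-1.24418,4.86847) → ×s → (-1.52567,5.96996) → (-1.53,5.97)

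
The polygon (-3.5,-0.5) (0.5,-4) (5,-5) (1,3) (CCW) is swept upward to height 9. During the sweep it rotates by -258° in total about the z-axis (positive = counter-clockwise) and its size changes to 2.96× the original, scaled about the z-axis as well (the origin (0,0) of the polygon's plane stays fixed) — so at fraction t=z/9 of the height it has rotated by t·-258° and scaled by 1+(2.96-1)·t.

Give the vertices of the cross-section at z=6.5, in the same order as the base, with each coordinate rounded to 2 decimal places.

t = z/height = 6.5/9 = 0.722222
s = 1 + (scale-1)·z/height = 1 + (2.96-1)·6.5/9 = 2.415556
θ = twist·z/height = -258°·6.5/9 = -186.3333° = -3.252130 rad
cos θ = -0.993897, sin θ = 0.110313 (intermediates below are computed at full precision and shown rounded to 5 d.p.)
v1: (-3.5,-0.5) → rotate → (3.53380,0.11085) → ×s → (8.53608,0.26778) → (8.54,0.27)
v2: (0.5,-4) → rotate → (-0.05570,4.03074) → ×s → (-0.13454,9.73649) → (-0.13,9.74)
v3: (5,-5) → rotate → (-4.41792,5.52105) → ×s → (-10.67174,13.33640) → (-10.67,13.34)
v4: (1,3) → rotate → (-1.32483,-2.87138) → ×s → (-3.20021,-6.93597) → (-3.20,-6.94)

Cross-section at z=6.5: (8.54,0.27) (-0.13,9.74) (-10.67,13.34) (-3.20,-6.94)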